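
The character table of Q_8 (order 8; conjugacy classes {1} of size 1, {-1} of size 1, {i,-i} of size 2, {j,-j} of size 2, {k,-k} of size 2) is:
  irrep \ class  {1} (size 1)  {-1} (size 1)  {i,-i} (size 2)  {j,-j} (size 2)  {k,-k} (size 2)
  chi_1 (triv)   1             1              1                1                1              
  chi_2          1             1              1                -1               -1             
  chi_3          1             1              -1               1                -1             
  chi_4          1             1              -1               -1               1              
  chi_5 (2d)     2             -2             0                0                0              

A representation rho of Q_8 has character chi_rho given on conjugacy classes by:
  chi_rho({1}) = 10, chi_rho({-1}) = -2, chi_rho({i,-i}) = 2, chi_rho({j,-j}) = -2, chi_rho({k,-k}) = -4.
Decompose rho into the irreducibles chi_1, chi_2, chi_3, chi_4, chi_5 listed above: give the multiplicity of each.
Multiplicities: chi_1: 0, chi_2: 3, chi_3: 1, chi_4: 0, chi_5: 3.

Use <chi_rho, chi> = (1/|G|) sum_C |C| * chi_rho(C) * conj(chi(C)) with |G| = 8 for each irreducible chi in the table:
  <chi_rho, chi_1> = (1/8)[1*(10)*conj(1) + 1*(-2)*conj(1) + 2*(2)*conj(1) + 2*(-2)*conj(1) + 2*(-4)*conj(1)]
      = (1/8)[(10) + (-2) + (4) + (-4) + (-8)] = 0/8 = 0
  <chi_rho, chi_2> = (1/8)[1*(10)*conj(1) + 1*(-2)*conj(1) + 2*(2)*conj(1) + 2*(-2)*conj(-1) + 2*(-4)*conj(-1)]
      = (1/8)[(10) + (-2) + (4) + (4) + (8)] = 24/8 = 3
  <chi_rho, chi_3> = (1/8)[1*(10)*conj(1) + 1*(-2)*conj(1) + 2*(2)*conj(-1) + 2*(-2)*conj(1) + 2*(-4)*conj(-1)]
      = (1/8)[(10) + (-2) + (-4) + (-4) + (8)] = 8/8 = 1
  <chi_rho, chi_4> = (1/8)[1*(10)*conj(1) + 1*(-2)*conj(1) + 2*(2)*conj(-1) + 2*(-2)*conj(-1) + 2*(-4)*conj(1)]
      = (1/8)[(10) + (-2) + (-4) + (4) + (-8)] = 0/8 = 0
  <chi_rho, chi_5> = (1/8)[1*(10)*conj(2) + 1*(-2)*conj(-2) + 2*(2)*conj(0) + 2*(-2)*conj(0) + 2*(-4)*conj(0)]
      = (1/8)[(20) + (4) + (0) + (0) + (0)] = 24/8 = 3
Dimension check: dim(rho) = sum (mult * dim) = 0*1 + 3*1 + 1*1 + 0*1 + 3*2 = 10 = chi_rho(e) = 10.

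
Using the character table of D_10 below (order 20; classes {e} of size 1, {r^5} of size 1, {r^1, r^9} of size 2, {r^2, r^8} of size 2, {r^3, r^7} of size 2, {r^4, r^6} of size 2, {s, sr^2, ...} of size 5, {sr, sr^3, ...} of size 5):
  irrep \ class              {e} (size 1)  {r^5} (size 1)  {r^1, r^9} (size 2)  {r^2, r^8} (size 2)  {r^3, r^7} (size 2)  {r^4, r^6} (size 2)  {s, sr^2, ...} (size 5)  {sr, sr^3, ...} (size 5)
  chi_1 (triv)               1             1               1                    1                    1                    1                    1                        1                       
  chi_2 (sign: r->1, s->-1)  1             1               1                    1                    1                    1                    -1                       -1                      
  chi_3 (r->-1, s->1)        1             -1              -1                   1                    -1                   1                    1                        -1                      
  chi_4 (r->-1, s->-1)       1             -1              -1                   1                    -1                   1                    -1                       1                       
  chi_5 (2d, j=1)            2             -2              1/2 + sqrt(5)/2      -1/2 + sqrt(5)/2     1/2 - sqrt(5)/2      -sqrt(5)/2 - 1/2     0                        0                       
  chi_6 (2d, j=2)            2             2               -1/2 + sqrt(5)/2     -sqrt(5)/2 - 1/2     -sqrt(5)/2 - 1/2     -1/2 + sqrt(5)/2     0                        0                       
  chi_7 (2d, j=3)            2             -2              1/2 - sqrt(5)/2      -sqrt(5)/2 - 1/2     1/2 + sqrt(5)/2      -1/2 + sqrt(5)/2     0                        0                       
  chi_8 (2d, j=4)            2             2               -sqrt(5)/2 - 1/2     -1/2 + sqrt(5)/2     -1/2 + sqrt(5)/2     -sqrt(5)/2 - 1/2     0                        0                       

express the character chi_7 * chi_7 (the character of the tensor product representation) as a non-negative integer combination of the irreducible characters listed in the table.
chi_7 tensor chi_7 = chi_1 + chi_2 + chi_8 (all other irreducibles have multiplicity 0).

Details: The character of a tensor product is the pointwise product (chi_7 * chi_7)(C) = chi_7(C) * chi_7(C):
  {e}: (2)*(2), {r^5}: (-2)*(-2), {r^1, r^9}: (1/2 - sqrt(5)/2)*(1/2 - sqrt(5)/2), {r^2, r^8}: (-sqrt(5)/2 - 1/2)*(-sqrt(5)/2 - 1/2), {r^3, r^7}: (1/2 + sqrt(5)/2)*(1/2 + sqrt(5)/2), {r^4, r^6}: (-1/2 + sqrt(5)/2)*(-1/2 + sqrt(5)/2), {s, sr^2, ...}: (0)*(0), {sr, sr^3, ...}: (0)*(0)
so (chi_7 * chi_7) takes values
  {e} -> 4, {r^5} -> 4, {r^1, r^9} -> 3/2 - sqrt(5)/2, {r^2, r^8} -> sqrt(5)/2 + 3/2, {r^3, r^7} -> sqrt(5)/2 + 3/2, {r^4, r^6} -> 3/2 - sqrt(5)/2, {s, sr^2, ...} -> 0, {sr, sr^3, ...} -> 0.
Now take the inner product of this character with each irreducible chi from the table, <chi_7*chi_7, chi> = (1/20) sum_C |C| (chi_7*chi_7)(C) conj(chi(C)):
  <chi_7*chi_7, chi_1> = (1/20)[1*(4)*conj(1) + 1*(4)*conj(1) + 2*(3/2 - sqrt(5)/2)*conj(1) + 2*(sqrt(5)/2 + 3/2)*conj(1) + 2*(sqrt(5)/2 + 3/2)*conj(1) + 2*(3/2 - sqrt(5)/2)*conj(1) + 5*(0)*conj(1) + 5*(0)*conj(1)]
      = (1/20)[(4) + (4) + (3 - sqrt(5)) + (sqrt(5) + 3) + (sqrt(5) + 3) + (3 - sqrt(5)) + (0) + (0)] = 20/20 = 1
  <chi_7*chi_7, chi_2> = (1/20)[1*(4)*conj(1) + 1*(4)*conj(1) + 2*(3/2 - sqrt(5)/2)*conj(1) + 2*(sqrt(5)/2 + 3/2)*conj(1) + 2*(sqrt(5)/2 + 3/2)*conj(1) + 2*(3/2 - sqrt(5)/2)*conj(1) + 5*(0)*conj(-1) + 5*(0)*conj(-1)]
      = (1/20)[(4) + (4) + (3 - sqrt(5)) + (sqrt(5) + 3) + (sqrt(5) + 3) + (3 - sqrt(5)) + (0) + (0)] = 20/20 = 1
  <chi_7*chi_7, chi_3> = (1/20)[1*(4)*conj(1) + 1*(4)*conj(-1) + 2*(3/2 - sqrt(5)/2)*conj(-1) + 2*(sqrt(5)/2 + 3/2)*conj(1) + 2*(sqrt(5)/2 + 3/2)*conj(-1) + 2*(3/2 - sqrt(5)/2)*conj(1) + 5*(0)*conj(1) + 5*(0)*conj(-1)]
      = (1/20)[(4) + (-4) + (-3 + sqrt(5)) + (sqrt(5) + 3) + (-3 - sqrt(5)) + (3 - sqrt(5)) + (0) + (0)] = 0/20 = 0
  <chi_7*chi_7, chi_4> = (1/20)[1*(4)*conj(1) + 1*(4)*conj(-1) + 2*(3/2 - sqrt(5)/2)*conj(-1) + 2*(sqrt(5)/2 + 3/2)*conj(1) + 2*(sqrt(5)/2 + 3/2)*conj(-1) + 2*(3/2 - sqrt(5)/2)*conj(1) + 5*(0)*conj(-1) + 5*(0)*conj(1)]
      = (1/20)[(4) + (-4) + (-3 + sqrt(5)) + (sqrt(5) + 3) + (-3 - sqrt(5)) + (3 - sqrt(5)) + (0) + (0)] = 0/20 = 0
  <chi_7*chi_7, chi_5> = (1/20)[1*(4)*conj(2) + 1*(4)*conj(-2) + 2*(3/2 - sqrt(5)/2)*conj(1/2 + sqrt(5)/2) + 2*(sqrt(5)/2 + 3/2)*conj(-1/2 + sqrt(5)/2) + 2*(sqrt(5)/2 + 3/2)*conj(1/2 - sqrt(5)/2) + 2*(3/2 - sqrt(5)/2)*conj(-sqrt(5)/2 - 1/2) + 5*(0)*conj(0) + 5*(0)*conj(0)]
      = (1/20)[(8) + (-8) + (-1 + sqrt(5)) + (1 + sqrt(5)) + (-sqrt(5) - 1) + (1 - sqrt(5)) + (0) + (0)] = 0/20 = 0
  <chi_7*chi_7, chi_6> = (1/20)[1*(4)*conj(2) + 1*(4)*conj(2) + 2*(3/2 - sqrt(5)/2)*conj(-1/2 + sqrt(5)/2) + 2*(sqrt(5)/2 + 3/2)*conj(-sqrt(5)/2 - 1/2) + 2*(sqrt(5)/2 + 3/2)*conj(-sqrt(5)/2 - 1/2) + 2*(3/2 - sqrt(5)/2)*conj(-1/2 + sqrt(5)/2) + 5*(0)*conj(0) + 5*(0)*conj(0)]
      = (1/20)[(8) + (8) + (-4 + 2*sqrt(5)) + (-2*sqrt(5) - 4) + (-2*sqrt(5) - 4) + (-4 + 2*sqrt(5)) + (0) + (0)] = 0/20 = 0
  <chi_7*chi_7, chi_7> = (1/20)[1*(4)*conj(2) + 1*(4)*conj(-2) + 2*(3/2 - sqrt(5)/2)*conj(1/2 - sqrt(5)/2) + 2*(sqrt(5)/2 + 3/2)*conj(-sqrt(5)/2 - 1/2) + 2*(sqrt(5)/2 + 3/2)*conj(1/2 + sqrt(5)/2) + 2*(3/2 - sqrt(5)/2)*conj(-1/2 + sqrt(5)/2) + 5*(0)*conj(0) + 5*(0)*conj(0)]
      = (1/20)[(8) + (-8) + (4 - 2*sqrt(5)) + (-2*sqrt(5) - 4) + (4 + 2*sqrt(5)) + (-4 + 2*sqrt(5)) + (0) + (0)] = 0/20 = 0
  <chi_7*chi_7, chi_8> = (1/20)[1*(4)*conj(2) + 1*(4)*conj(2) + 2*(3/2 - sqrt(5)/2)*conj(-sqrt(5)/2 - 1/2) + 2*(sqrt(5)/2 + 3/2)*conj(-1/2 + sqrt(5)/2) + 2*(sqrt(5)/2 + 3/2)*conj(-1/2 + sqrt(5)/2) + 2*(3/2 - sqrt(5)/2)*conj(-sqrt(5)/2 - 1/2) + 5*(0)*conj(0) + 5*(0)*conj(0)]
      = (1/20)[(8) + (8) + (1 - sqrt(5)) + (1 + sqrt(5)) + (1 + sqrt(5)) + (1 - sqrt(5)) + (0) + (0)] = 20/20 = 1
Hence the multiplicities are chi_1: 1, chi_2: 1, chi_8: 1. Dimension check: dim(chi_7)*dim(chi_7) = 2*2 = 4 and sum (mult * dim) = 1*1 + 1*1 + 1*2 = 4.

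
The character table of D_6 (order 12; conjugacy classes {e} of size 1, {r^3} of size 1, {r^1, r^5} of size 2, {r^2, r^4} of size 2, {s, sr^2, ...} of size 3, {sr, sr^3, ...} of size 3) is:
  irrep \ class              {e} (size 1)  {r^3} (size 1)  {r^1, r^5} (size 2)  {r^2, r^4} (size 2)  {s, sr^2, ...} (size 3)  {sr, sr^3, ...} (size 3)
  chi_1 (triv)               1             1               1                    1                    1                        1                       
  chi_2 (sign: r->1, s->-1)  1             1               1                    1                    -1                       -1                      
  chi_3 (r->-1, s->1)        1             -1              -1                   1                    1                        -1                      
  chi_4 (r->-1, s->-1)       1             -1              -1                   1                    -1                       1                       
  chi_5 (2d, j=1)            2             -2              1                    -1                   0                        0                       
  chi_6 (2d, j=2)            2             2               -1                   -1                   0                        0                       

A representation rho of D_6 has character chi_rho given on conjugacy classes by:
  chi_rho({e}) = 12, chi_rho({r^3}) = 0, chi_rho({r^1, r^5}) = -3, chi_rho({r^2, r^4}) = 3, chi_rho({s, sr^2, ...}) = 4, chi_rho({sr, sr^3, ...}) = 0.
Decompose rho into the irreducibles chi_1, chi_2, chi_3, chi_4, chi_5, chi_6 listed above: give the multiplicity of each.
Multiplicities: chi_1: 2, chi_2: 0, chi_3: 3, chi_4: 1, chi_5: 1, chi_6: 2.

Reasoning: Use <chi_rho, chi> = (1/|G|) sum_C |C| * chi_rho(C) * conj(chi(C)) with |G| = 12 for each irreducible chi in the table:
  <chi_rho, chi_1> = (1/12)[1*(12)*conj(1) + 1*(0)*conj(1) + 2*(-3)*conj(1) + 2*(3)*conj(1) + 3*(4)*conj(1) + 3*(0)*conj(1)]
      = (1/12)[(12) + (0) + (-6) + (6) + (12) + (0)] = 24/12 = 2
  <chi_rho, chi_2> = (1/12)[1*(12)*conj(1) + 1*(0)*conj(1) + 2*(-3)*conj(1) + 2*(3)*conj(1) + 3*(4)*conj(-1) + 3*(0)*conj(-1)]
      = (1/12)[(12) + (0) + (-6) + (6) + (-12) + (0)] = 0/12 = 0
  <chi_rho, chi_3> = (1/12)[1*(12)*conj(1) + 1*(0)*conj(-1) + 2*(-3)*conj(-1) + 2*(3)*conj(1) + 3*(4)*conj(1) + 3*(0)*conj(-1)]
      = (1/12)[(12) + (0) + (6) + (6) + (12) + (0)] = 36/12 = 3
  <chi_rho, chi_4> = (1/12)[1*(12)*conj(1) + 1*(0)*conj(-1) + 2*(-3)*conj(-1) + 2*(3)*conj(1) + 3*(4)*conj(-1) + 3*(0)*conj(1)]
      = (1/12)[(12) + (0) + (6) + (6) + (-12) + (0)] = 12/12 = 1
  <chi_rho, chi_5> = (1/12)[1*(12)*conj(2) + 1*(0)*conj(-2) + 2*(-3)*conj(1) + 2*(3)*conj(-1) + 3*(4)*conj(0) + 3*(0)*conj(0)]
      = (1/12)[(24) + (0) + (-6) + (-6) + (0) + (0)] = 12/12 = 1
  <chi_rho, chi_6> = (1/12)[1*(12)*conj(2) + 1*(0)*conj(2) + 2*(-3)*conj(-1) + 2*(3)*conj(-1) + 3*(4)*conj(0) + 3*(0)*conj(0)]
      = (1/12)[(24) + (0) + (6) + (-6) + (0) + (0)] = 24/12 = 2
Dimension check: dim(rho) = sum (mult * dim) = 2*1 + 0*1 + 3*1 + 1*1 + 1*2 + 2*2 = 12 = chi_rho(e) = 12.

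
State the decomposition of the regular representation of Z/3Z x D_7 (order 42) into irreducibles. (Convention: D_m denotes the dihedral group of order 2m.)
Each irreducible V_i of dimension d_i appears with multiplicity d_i, i.e. rho_reg = (direct sum over all irreducibles V_i) d_i V_i. The irreducible dimensions for Z/3Z x D_7 are 1, 1, 1, 1, 1, 1, 2, 2, 2, 2, 2, 2, 2, 2, 2: 6 irreducibles of dimension 1, each with multiplicity 1; 9 irreducibles of dimension 2, each with multiplicity 2. Total dimension 6*1*1 + 9*2*2 = 42 = |G|.

Details: General theorem: in the regular representation of a finite group G, each irreducible appears with multiplicity equal to its dimension. Check: dim(rho_reg) = sum d_i^2 = 1 + 1 + 1 + 1 + 1 + 1 + 4 + 4 + 4 + 4 + 4 + 4 + 4 + 4 + 4 = 42 = |G|.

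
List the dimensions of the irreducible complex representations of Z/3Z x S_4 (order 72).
Dimensions: 1, 1, 1, 1, 1, 1, 2, 2, 2, 3, 3, 3, 3, 3, 3

Explanation: There are 15 irreducibles (= number of conjugacy classes). Their dimensions d_i satisfy sum d_i^2 = |G| = 72: 1 + 1 + 1 + 1 + 1 + 1 + 4 + 4 + 4 + 9 + 9 + 9 + 9 + 9 + 9 = 72. (For the product with Z/3Z: each of the 3 1-dim characters of Z/3Z tensors with each irrep of S_4, giving 3 copies of each S_4-dimension.)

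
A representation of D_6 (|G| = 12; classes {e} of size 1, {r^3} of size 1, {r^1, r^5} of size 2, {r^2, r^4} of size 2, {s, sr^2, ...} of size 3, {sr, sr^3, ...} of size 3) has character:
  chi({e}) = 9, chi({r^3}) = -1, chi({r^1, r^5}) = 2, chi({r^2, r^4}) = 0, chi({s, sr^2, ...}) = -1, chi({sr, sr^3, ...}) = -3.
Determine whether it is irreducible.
Not irreducible (reducible): <chi, chi> = 10 > 1.

Solution. <chi, chi> = (1/|G|) sum_C |C| * |chi(C)|^2 = (1/12)[1*|9|^2 + 1*|-1|^2 + 2*|2|^2 + 2*|0|^2 + 3*|-1|^2 + 3*|-3|^2]
  = (1/12)[(81) + (1) + (8) + (0) + (3) + (27)] = 120/12 = 10.
A character is irreducible iff <chi, chi> = 1, so this representation is reducible.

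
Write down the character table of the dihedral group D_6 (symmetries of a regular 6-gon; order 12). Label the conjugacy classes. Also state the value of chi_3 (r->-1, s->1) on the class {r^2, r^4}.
Conjugacy classes: {e} of size 1, {r^3} of size 1, {r^1, r^5} of size 2, {r^2, r^4} of size 2, {s, sr^2, ...} of size 3, {sr, sr^3, ...} of size 3.
Character table:
  irrep \ class              {e} (size 1)  {r^3} (size 1)  {r^1, r^5} (size 2)  {r^2, r^4} (size 2)  {s, sr^2, ...} (size 3)  {sr, sr^3, ...} (size 3)
  chi_1 (triv)               1             1               1                    1                    1                        1                       
  chi_2 (sign: r->1, s->-1)  1             1               1                    1                    -1                       -1                      
  chi_3 (r->-1, s->1)        1             -1              -1                   1                    1                        -1                      
  chi_4 (r->-1, s->-1)       1             -1              -1                   1                    -1                       1                       
  chi_5 (2d, j=1)            2             -2              1                    -1                   0                        0                       
  chi_6 (2d, j=2)            2             2               -1                   -1                   0                        0                       

Spot check: chi_3 (r->-1, s->1) on {r^2, r^4} = 1.

Solution. D_6 has order 2*6 = 12 with 6 conjugacy classes, hence 6 irreducibles. Sum of squared dims 1 + 1 + 1 + 1 + 4 + 4 = 12 = |G|. Linear characters come from the abelianisation; the 2-dimensional irreps have character r^k -> 2*cos(2*pi*j*k/6), reflections -> 0.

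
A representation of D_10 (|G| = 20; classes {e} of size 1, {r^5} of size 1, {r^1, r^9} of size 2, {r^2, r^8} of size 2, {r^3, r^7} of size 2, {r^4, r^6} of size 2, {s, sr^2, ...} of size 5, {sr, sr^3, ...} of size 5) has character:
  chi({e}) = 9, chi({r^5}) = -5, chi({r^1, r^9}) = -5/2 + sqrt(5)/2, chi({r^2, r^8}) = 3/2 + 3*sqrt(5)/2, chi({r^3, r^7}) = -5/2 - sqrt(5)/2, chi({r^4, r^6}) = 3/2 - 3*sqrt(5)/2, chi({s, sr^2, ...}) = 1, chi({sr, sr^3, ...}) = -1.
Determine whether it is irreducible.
Not irreducible (reducible): <chi, chi> = 10 > 1.

Details: <chi, chi> = (1/|G|) sum_C |C| * |chi(C)|^2 = (1/20)[1*|9|^2 + 1*|-5|^2 + 2*|-5/2 + sqrt(5)/2|^2 + 2*|3/2 + 3*sqrt(5)/2|^2 + 2*|-5/2 - sqrt(5)/2|^2 + 2*|3/2 - 3*sqrt(5)/2|^2 + 5*|1|^2 + 5*|-1|^2]
  = (1/20)[(81) + (25) + (15 - 5*sqrt(5)) + (9*sqrt(5) + 27) + (5*sqrt(5) + 15) + (27 - 9*sqrt(5)) + (5) + (5)] = 200/20 = 10.
A character is irreducible iff <chi, chi> = 1, so this representation is reducible.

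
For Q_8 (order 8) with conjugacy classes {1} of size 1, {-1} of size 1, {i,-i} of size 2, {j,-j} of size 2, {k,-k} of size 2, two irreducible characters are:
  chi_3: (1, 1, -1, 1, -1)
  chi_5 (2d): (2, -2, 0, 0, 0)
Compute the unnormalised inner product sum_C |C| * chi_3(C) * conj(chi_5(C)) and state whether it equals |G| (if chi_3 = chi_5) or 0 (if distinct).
Sum = 0; so <chi_3, chi_5> = 0 (distinct irreducibles are orthogonal).

Argument: Compute term by term over conjugacy classes (|C| * chi_3(C) * conj(chi_5(C))):
  1*(1)*conj(2) + 1*(1)*conj(-2) + 2*(-1)*conj(0) + 2*(1)*conj(0) + 2*(-1)*conj(0)
  = (2) + (-2) + (0) + (0) + (0)
  = 0.
Dividing by |G| = 8 gives 0/8 = 0, matching the row-orthogonality relation <chi_3, chi_5> = [chi_3 = chi_5].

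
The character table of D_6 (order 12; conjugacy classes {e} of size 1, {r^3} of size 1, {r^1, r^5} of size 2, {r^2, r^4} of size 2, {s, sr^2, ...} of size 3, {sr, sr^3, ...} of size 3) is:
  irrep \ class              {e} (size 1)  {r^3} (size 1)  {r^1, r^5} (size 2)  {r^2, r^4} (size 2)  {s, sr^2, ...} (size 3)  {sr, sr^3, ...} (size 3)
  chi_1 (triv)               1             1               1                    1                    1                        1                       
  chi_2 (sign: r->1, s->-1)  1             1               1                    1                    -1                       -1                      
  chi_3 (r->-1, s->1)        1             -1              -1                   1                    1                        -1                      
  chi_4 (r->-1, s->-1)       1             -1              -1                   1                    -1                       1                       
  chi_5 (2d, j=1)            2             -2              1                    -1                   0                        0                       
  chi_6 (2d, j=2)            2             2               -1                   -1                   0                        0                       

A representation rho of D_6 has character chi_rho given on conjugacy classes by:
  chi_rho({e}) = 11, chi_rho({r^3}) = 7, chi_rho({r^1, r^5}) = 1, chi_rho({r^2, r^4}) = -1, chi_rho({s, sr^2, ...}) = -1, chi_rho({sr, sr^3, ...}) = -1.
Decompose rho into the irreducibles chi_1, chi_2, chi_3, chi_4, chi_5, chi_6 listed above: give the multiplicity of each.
Multiplicities: chi_1: 1, chi_2: 2, chi_3: 0, chi_4: 0, chi_5: 1, chi_6: 3.

Proof sketch: Use <chi_rho, chi> = (1/|G|) sum_C |C| * chi_rho(C) * conj(chi(C)) with |G| = 12 for each irreducible chi in the table:
  <chi_rho, chi_1> = (1/12)[1*(11)*conj(1) + 1*(7)*conj(1) + 2*(1)*conj(1) + 2*(-1)*conj(1) + 3*(-1)*conj(1) + 3*(-1)*conj(1)]
      = (1/12)[(11) + (7) + (2) + (-2) + (-3) + (-3)] = 12/12 = 1
  <chi_rho, chi_2> = (1/12)[1*(11)*conj(1) + 1*(7)*conj(1) + 2*(1)*conj(1) + 2*(-1)*conj(1) + 3*(-1)*conj(-1) + 3*(-1)*conj(-1)]
      = (1/12)[(11) + (7) + (2) + (-2) + (3) + (3)] = 24/12 = 2
  <chi_rho, chi_3> = (1/12)[1*(11)*conj(1) + 1*(7)*conj(-1) + 2*(1)*conj(-1) + 2*(-1)*conj(1) + 3*(-1)*conj(1) + 3*(-1)*conj(-1)]
      = (1/12)[(11) + (-7) + (-2) + (-2) + (-3) + (3)] = 0/12 = 0
  <chi_rho, chi_4> = (1/12)[1*(11)*conj(1) + 1*(7)*conj(-1) + 2*(1)*conj(-1) + 2*(-1)*conj(1) + 3*(-1)*conj(-1) + 3*(-1)*conj(1)]
      = (1/12)[(11) + (-7) + (-2) + (-2) + (3) + (-3)] = 0/12 = 0
  <chi_rho, chi_5> = (1/12)[1*(11)*conj(2) + 1*(7)*conj(-2) + 2*(1)*conj(1) + 2*(-1)*conj(-1) + 3*(-1)*conj(0) + 3*(-1)*conj(0)]
      = (1/12)[(22) + (-14) + (2) + (2) + (0) + (0)] = 12/12 = 1
  <chi_rho, chi_6> = (1/12)[1*(11)*conj(2) + 1*(7)*conj(2) + 2*(1)*conj(-1) + 2*(-1)*conj(-1) + 3*(-1)*conj(0) + 3*(-1)*conj(0)]
      = (1/12)[(22) + (14) + (-2) + (2) + (0) + (0)] = 36/12 = 3
Dimension check: dim(rho) = sum (mult * dim) = 1*1 + 2*1 + 0*1 + 0*1 + 1*2 + 3*2 = 11 = chi_rho(e) = 11.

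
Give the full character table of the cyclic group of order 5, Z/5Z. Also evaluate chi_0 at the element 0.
Character table of Z/5Z (irreps indexed chi_0,...,chi_4 with chi_k(m) = zeta_5^(k*m), zeta_5 = exp(2*pi*i/5)):
  irrep \ class  {0} (size 1)  {1} (size 1)    {2} (size 1)    {3} (size 1)    {4} (size 1)  
  chi_0          1             1               1               1               1             
  chi_1          1             exp(2*I*pi/5)   exp(4*I*pi/5)   exp(-4*I*pi/5)  exp(-2*I*pi/5)
  chi_2          1             exp(4*I*pi/5)   exp(-2*I*pi/5)  exp(2*I*pi/5)   exp(-4*I*pi/5)
  chi_3          1             exp(-4*I*pi/5)  exp(2*I*pi/5)   exp(-2*I*pi/5)  exp(4*I*pi/5) 
  chi_4          1             exp(-2*I*pi/5)  exp(-4*I*pi/5)  exp(4*I*pi/5)   exp(2*I*pi/5) 

Spot check: chi_0(0) = zeta_5^(0*0) = zeta_5^0 = 1.

Reasoning: Z/5Z is abelian, so all 5 irreducible complex representations are 1-dimensional. They are given by chi_k(m) = zeta_5^(k*m) for k = 0,...,4. Row orthogonality: sum_m chi_k(m) conj(chi_l(m)) = 5 * [k = l].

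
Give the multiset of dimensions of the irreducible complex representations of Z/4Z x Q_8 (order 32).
Dimensions: 1, 1, 1, 1, 1, 1, 1, 1, 1, 1, 1, 1, 1, 1, 1, 1, 2, 2, 2, 2

Justification: There are 20 irreducibles (= number of conjugacy classes). Their dimensions d_i satisfy sum d_i^2 = |G| = 32: 1 + 1 + 1 + 1 + 1 + 1 + 1 + 1 + 1 + 1 + 1 + 1 + 1 + 1 + 1 + 1 + 4 + 4 + 4 + 4 = 32. (For the product with Z/4Z: each of the 4 1-dim characters of Z/4Z tensors with each irrep of Q_8, giving 4 copies of each Q_8-dimension.)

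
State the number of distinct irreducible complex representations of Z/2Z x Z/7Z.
14

The number of irreducible complex representations of a finite group equals its number of conjugacy classes. Z/2Z x Z/7Z is abelian of order 14, so every element is its own conjugacy class: 14 classes, so Z/2Z x Z/7Z (order 14) has exactly 14 irreducible complex representations.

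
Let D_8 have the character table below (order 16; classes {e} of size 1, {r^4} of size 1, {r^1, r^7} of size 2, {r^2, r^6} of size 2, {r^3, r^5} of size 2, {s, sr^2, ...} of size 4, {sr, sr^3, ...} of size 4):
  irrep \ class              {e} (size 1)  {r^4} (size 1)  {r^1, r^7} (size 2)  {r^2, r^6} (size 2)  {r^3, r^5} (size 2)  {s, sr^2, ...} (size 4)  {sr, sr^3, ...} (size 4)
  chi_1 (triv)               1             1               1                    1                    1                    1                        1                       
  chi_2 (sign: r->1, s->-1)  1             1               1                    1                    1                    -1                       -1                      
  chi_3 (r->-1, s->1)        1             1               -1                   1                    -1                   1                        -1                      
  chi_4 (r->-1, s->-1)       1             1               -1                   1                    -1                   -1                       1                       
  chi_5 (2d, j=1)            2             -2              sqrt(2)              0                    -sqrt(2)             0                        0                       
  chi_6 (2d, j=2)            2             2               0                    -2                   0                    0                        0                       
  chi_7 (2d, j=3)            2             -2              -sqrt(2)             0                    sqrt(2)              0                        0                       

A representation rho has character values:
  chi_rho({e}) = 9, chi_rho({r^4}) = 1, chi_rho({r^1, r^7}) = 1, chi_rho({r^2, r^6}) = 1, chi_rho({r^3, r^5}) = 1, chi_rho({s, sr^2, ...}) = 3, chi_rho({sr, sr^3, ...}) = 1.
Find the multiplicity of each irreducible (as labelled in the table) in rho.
Multiplicities: chi_1: 2, chi_2: 0, chi_3: 1, chi_4: 0, chi_5: 1, chi_6: 1, chi_7: 1.

Reasoning: Use <chi_rho, chi> = (1/|G|) sum_C |C| * chi_rho(C) * conj(chi(C)) with |G| = 16 for each irreducible chi in the table:
  <chi_rho, chi_1> = (1/16)[1*(9)*conj(1) + 1*(1)*conj(1) + 2*(1)*conj(1) + 2*(1)*conj(1) + 2*(1)*conj(1) + 4*(3)*conj(1) + 4*(1)*conj(1)]
      = (1/16)[(9) + (1) + (2) + (2) + (2) + (12) + (4)] = 32/16 = 2
  <chi_rho, chi_2> = (1/16)[1*(9)*conj(1) + 1*(1)*conj(1) + 2*(1)*conj(1) + 2*(1)*conj(1) + 2*(1)*conj(1) + 4*(3)*conj(-1) + 4*(1)*conj(-1)]
      = (1/16)[(9) + (1) + (2) + (2) + (2) + (-12) + (-4)] = 0/16 = 0
  <chi_rho, chi_3> = (1/16)[1*(9)*conj(1) + 1*(1)*conj(1) + 2*(1)*conj(-1) + 2*(1)*conj(1) + 2*(1)*conj(-1) + 4*(3)*conj(1) + 4*(1)*conj(-1)]
      = (1/16)[(9) + (1) + (-2) + (2) + (-2) + (12) + (-4)] = 16/16 = 1
  <chi_rho, chi_4> = (1/16)[1*(9)*conj(1) + 1*(1)*conj(1) + 2*(1)*conj(-1) + 2*(1)*conj(1) + 2*(1)*conj(-1) + 4*(3)*conj(-1) + 4*(1)*conj(1)]
      = (1/16)[(9) + (1) + (-2) + (2) + (-2) + (-12) + (4)] = 0/16 = 0
  <chi_rho, chi_5> = (1/16)[1*(9)*conj(2) + 1*(1)*conj(-2) + 2*(1)*conj(sqrt(2)) + 2*(1)*conj(0) + 2*(1)*conj(-sqrt(2)) + 4*(3)*conj(0) + 4*(1)*conj(0)]
      = (1/16)[(18) + (-2) + (2*sqrt(2)) + (0) + (-2*sqrt(2)) + (0) + (0)] = 16/16 = 1
  <chi_rho, chi_6> = (1/16)[1*(9)*conj(2) + 1*(1)*conj(2) + 2*(1)*conj(0) + 2*(1)*conj(-2) + 2*(1)*conj(0) + 4*(3)*conj(0) + 4*(1)*conj(0)]
      = (1/16)[(18) + (2) + (0) + (-4) + (0) + (0) + (0)] = 16/16 = 1
  <chi_rho, chi_7> = (1/16)[1*(9)*conj(2) + 1*(1)*conj(-2) + 2*(1)*conj(-sqrt(2)) + 2*(1)*conj(0) + 2*(1)*conj(sqrt(2)) + 4*(3)*conj(0) + 4*(1)*conj(0)]
      = (1/16)[(18) + (-2) + (-2*sqrt(2)) + (0) + (2*sqrt(2)) + (0) + (0)] = 16/16 = 1
Dimension check: dim(rho) = sum (mult * dim) = 2*1 + 0*1 + 1*1 + 0*1 + 1*2 + 1*2 + 1*2 = 9 = chi_rho(e) = 9.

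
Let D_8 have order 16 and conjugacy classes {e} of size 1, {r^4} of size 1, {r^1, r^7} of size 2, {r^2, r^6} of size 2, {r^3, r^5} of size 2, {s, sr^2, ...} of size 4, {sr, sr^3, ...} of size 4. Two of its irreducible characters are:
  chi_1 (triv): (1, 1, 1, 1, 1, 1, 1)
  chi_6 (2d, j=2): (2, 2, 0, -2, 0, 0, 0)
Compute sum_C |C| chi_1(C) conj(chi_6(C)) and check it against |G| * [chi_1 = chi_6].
Sum = 0; so <chi_1, chi_6> = 0 (distinct irreducibles are orthogonal).

Working: Compute term by term over conjugacy classes (|C| * chi_1(C) * conj(chi_6(C))):
  1*(1)*conj(2) + 1*(1)*conj(2) + 2*(1)*conj(0) + 2*(1)*conj(-2) + 2*(1)*conj(0) + 4*(1)*conj(0) + 4*(1)*conj(0)
  = (2) + (2) + (0) + (-4) + (0) + (0) + (0)
  = 0.
Dividing by |G| = 16 gives 0/16 = 0, matching the row-orthogonality relation <chi_1, chi_6> = [chi_1 = chi_6].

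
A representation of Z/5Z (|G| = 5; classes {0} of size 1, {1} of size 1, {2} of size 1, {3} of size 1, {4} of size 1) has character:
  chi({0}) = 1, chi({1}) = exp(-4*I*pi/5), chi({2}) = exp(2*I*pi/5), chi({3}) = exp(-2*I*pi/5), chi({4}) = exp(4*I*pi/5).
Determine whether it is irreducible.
Irreducible: <chi, chi> = 1.

<chi, chi> = (1/|G|) sum_C |C| * |chi(C)|^2 = (1/5)[1*|1|^2 + 1*|exp(-4*I*pi/5)|^2 + 1*|exp(2*I*pi/5)|^2 + 1*|exp(-2*I*pi/5)|^2 + 1*|exp(4*I*pi/5)|^2]
  = (1/5)[(1) + (1) + (1) + (1) + (1)] = 5/5 = 1.
(Exp terms are combined using exp(i*s)*conj(exp(i*t)) = exp(i*(s-t)), and sums of them are collapsed using the identity that for every m > 1 the m distinct m-th roots of unity sum to 0, e.g. 1 + exp(2*I*pi/3) + exp(-2*I*pi/3) = 0.)
A character is irreducible iff <chi, chi> = 1, so this representation is irreducible.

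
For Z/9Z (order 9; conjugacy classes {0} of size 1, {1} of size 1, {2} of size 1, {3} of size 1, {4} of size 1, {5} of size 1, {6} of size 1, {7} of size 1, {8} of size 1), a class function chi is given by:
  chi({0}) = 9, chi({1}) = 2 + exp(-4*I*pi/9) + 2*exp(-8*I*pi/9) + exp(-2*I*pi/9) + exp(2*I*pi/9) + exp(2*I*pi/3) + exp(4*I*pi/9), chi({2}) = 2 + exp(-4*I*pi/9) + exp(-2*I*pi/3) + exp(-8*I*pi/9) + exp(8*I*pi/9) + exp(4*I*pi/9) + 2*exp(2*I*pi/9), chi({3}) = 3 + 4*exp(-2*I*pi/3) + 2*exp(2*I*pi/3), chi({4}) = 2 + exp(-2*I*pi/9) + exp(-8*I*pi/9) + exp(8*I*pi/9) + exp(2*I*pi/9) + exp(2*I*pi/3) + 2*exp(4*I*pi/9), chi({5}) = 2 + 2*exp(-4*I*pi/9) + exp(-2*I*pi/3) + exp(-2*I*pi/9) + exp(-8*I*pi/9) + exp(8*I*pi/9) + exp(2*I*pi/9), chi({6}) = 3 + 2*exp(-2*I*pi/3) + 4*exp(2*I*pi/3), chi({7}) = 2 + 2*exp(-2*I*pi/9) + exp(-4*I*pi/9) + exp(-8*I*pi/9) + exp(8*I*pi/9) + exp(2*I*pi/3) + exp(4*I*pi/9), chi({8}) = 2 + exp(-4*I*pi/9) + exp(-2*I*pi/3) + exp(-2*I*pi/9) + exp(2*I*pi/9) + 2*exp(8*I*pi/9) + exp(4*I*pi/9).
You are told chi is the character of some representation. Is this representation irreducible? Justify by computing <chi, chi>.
Not irreducible (reducible): <chi, chi> = 13 > 1.

Explanation: <chi, chi> = (1/|G|) sum_C |C| * |chi(C)|^2 = (1/9)[1*|9|^2 + 1*|2 + exp(-4*I*pi/9) + 2*exp(-8*I*pi/9) + exp(-2*I*pi/9) + exp(2*I*pi/9) + exp(2*I*pi/3) + exp(4*I*pi/9)|^2 + 1*|2 + exp(-4*I*pi/9) + exp(-2*I*pi/3) + exp(-8*I*pi/9) + exp(8*I*pi/9) + exp(4*I*pi/9) + 2*exp(2*I*pi/9)|^2 + 1*|3 + 4*exp(-2*I*pi/3) + 2*exp(2*I*pi/3)|^2 + 1*|2 + exp(-2*I*pi/9) + exp(-8*I*pi/9) + exp(8*I*pi/9) + exp(2*I*pi/9) + exp(2*I*pi/3) + 2*exp(4*I*pi/9)|^2 + 1*|2 + 2*exp(-4*I*pi/9) + exp(-2*I*pi/3) + exp(-2*I*pi/9) + exp(-8*I*pi/9) + exp(8*I*pi/9) + exp(2*I*pi/9)|^2 + 1*|3 + 2*exp(-2*I*pi/3) + 4*exp(2*I*pi/3)|^2 + 1*|2 + 2*exp(-2*I*pi/9) + exp(-4*I*pi/9) + exp(-8*I*pi/9) + exp(8*I*pi/9) + exp(2*I*pi/3) + exp(4*I*pi/9)|^2 + 1*|2 + exp(-4*I*pi/9) + exp(-2*I*pi/3) + exp(-2*I*pi/9) + exp(2*I*pi/9) + 2*exp(8*I*pi/9) + exp(4*I*pi/9)|^2]
  = (1/9)[(81) + (13 + 10*exp(-4*I*pi/9) + 8*exp(-2*I*pi/3) + 7*exp(-2*I*pi/9) + 9*exp(-8*I*pi/9) + 9*exp(8*I*pi/9) + 7*exp(2*I*pi/9) + 8*exp(2*I*pi/3) + 10*exp(4*I*pi/9)) + (13 + 8*exp(-2*I*pi/3) + 7*exp(-4*I*pi/9) + 9*exp(-2*I*pi/9) + 10*exp(-8*I*pi/9) + 10*exp(8*I*pi/9) + 9*exp(2*I*pi/9) + 7*exp(4*I*pi/9) + 8*exp(2*I*pi/3)) + (3) + (13 + 9*exp(-4*I*pi/9) + 8*exp(-2*I*pi/3) + 10*exp(-2*I*pi/9) + 7*exp(-8*I*pi/9) + 7*exp(8*I*pi/9) + 10*exp(2*I*pi/9) + 8*exp(2*I*pi/3) + 9*exp(4*I*pi/9)) + (13 + 9*exp(-4*I*pi/9) + 8*exp(-2*I*pi/3) + 10*exp(-2*I*pi/9) + 7*exp(-8*I*pi/9) + 7*exp(8*I*pi/9) + 10*exp(2*I*pi/9) + 8*exp(2*I*pi/3) + 9*exp(4*I*pi/9)) + (3) + (13 + 8*exp(-2*I*pi/3) + 7*exp(-4*I*pi/9) + 9*exp(-2*I*pi/9) + 10*exp(-8*I*pi/9) + 10*exp(8*I*pi/9) + 9*exp(2*I*pi/9) + 7*exp(4*I*pi/9) + 8*exp(2*I*pi/3)) + (13 + 10*exp(-4*I*pi/9) + 8*exp(-2*I*pi/3) + 7*exp(-2*I*pi/9) + 9*exp(-8*I*pi/9) + 9*exp(8*I*pi/9) + 7*exp(2*I*pi/9) + 8*exp(2*I*pi/3) + 10*exp(4*I*pi/9))] = 117/9 = 13.
(Exp terms are combined using exp(i*s)*conj(exp(i*t)) = exp(i*(s-t)), and sums of them are collapsed using the identity that for every m > 1 the m distinct m-th roots of unity sum to 0, e.g. 1 + exp(2*I*pi/3) + exp(-2*I*pi/3) = 0.)
A character is irreducible iff <chi, chi> = 1, so this representation is reducible.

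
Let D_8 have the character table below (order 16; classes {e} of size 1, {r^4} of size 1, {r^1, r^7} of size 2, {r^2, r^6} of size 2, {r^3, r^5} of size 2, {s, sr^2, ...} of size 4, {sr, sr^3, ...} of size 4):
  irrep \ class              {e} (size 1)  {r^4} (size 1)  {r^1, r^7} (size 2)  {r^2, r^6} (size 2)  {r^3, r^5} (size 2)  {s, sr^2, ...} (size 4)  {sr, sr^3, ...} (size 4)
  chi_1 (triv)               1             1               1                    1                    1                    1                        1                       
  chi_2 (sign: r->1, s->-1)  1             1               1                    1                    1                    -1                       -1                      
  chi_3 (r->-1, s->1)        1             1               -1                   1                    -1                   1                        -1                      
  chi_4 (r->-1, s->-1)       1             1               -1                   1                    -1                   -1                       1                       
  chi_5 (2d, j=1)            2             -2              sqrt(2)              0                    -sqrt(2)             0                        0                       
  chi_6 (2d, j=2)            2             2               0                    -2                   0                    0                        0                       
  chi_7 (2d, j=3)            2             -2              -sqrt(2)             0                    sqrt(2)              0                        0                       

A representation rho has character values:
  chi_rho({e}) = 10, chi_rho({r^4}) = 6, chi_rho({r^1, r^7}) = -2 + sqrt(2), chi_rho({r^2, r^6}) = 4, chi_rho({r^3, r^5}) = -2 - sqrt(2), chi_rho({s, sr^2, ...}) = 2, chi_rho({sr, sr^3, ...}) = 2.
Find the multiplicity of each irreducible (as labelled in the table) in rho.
Multiplicities: chi_1: 2, chi_2: 0, chi_3: 2, chi_4: 2, chi_5: 1, chi_6: 1, chi_7: 0.

Use <chi_rho, chi> = (1/|G|) sum_C |C| * chi_rho(C) * conj(chi(C)) with |G| = 16 for each irreducible chi in the table:
  <chi_rho, chi_1> = (1/16)[1*(10)*conj(1) + 1*(6)*conj(1) + 2*(-2 + sqrt(2))*conj(1) + 2*(4)*conj(1) + 2*(-2 - sqrt(2))*conj(1) + 4*(2)*conj(1) + 4*(2)*conj(1)]
      = (1/16)[(10) + (6) + (-4 + 2*sqrt(2)) + (8) + (-4 - 2*sqrt(2)) + (8) + (8)] = 32/16 = 2
  <chi_rho, chi_2> = (1/16)[1*(10)*conj(1) + 1*(6)*conj(1) + 2*(-2 + sqrt(2))*conj(1) + 2*(4)*conj(1) + 2*(-2 - sqrt(2))*conj(1) + 4*(2)*conj(-1) + 4*(2)*conj(-1)]
      = (1/16)[(10) + (6) + (-4 + 2*sqrt(2)) + (8) + (-4 - 2*sqrt(2)) + (-8) + (-8)] = 0/16 = 0
  <chi_rho, chi_3> = (1/16)[1*(10)*conj(1) + 1*(6)*conj(1) + 2*(-2 + sqrt(2))*conj(-1) + 2*(4)*conj(1) + 2*(-2 - sqrt(2))*conj(-1) + 4*(2)*conj(1) + 4*(2)*conj(-1)]
      = (1/16)[(10) + (6) + (4 - 2*sqrt(2)) + (8) + (2*sqrt(2) + 4) + (8) + (-8)] = 32/16 = 2
  <chi_rho, chi_4> = (1/16)[1*(10)*conj(1) + 1*(6)*conj(1) + 2*(-2 + sqrt(2))*conj(-1) + 2*(4)*conj(1) + 2*(-2 - sqrt(2))*conj(-1) + 4*(2)*conj(-1) + 4*(2)*conj(1)]
      = (1/16)[(10) + (6) + (4 - 2*sqrt(2)) + (8) + (2*sqrt(2) + 4) + (-8) + (8)] = 32/16 = 2
  <chi_rho, chi_5> = (1/16)[1*(10)*conj(2) + 1*(6)*conj(-2) + 2*(-2 + sqrt(2))*conj(sqrt(2)) + 2*(4)*conj(0) + 2*(-2 - sqrt(2))*conj(-sqrt(2)) + 4*(2)*conj(0) + 4*(2)*conj(0)]
      = (1/16)[(20) + (-12) + (4 - 4*sqrt(2)) + (0) + (4 + 4*sqrt(2)) + (0) + (0)] = 16/16 = 1
  <chi_rho, chi_6> = (1/16)[1*(10)*conj(2) + 1*(6)*conj(2) + 2*(-2 + sqrt(2))*conj(0) + 2*(4)*conj(-2) + 2*(-2 - sqrt(2))*conj(0) + 4*(2)*conj(0) + 4*(2)*conj(0)]
      = (1/16)[(20) + (12) + (0) + (-16) + (0) + (0) + (0)] = 16/16 = 1
  <chi_rho, chi_7> = (1/16)[1*(10)*conj(2) + 1*(6)*conj(-2) + 2*(-2 + sqrt(2))*conj(-sqrt(2)) + 2*(4)*conj(0) + 2*(-2 - sqrt(2))*conj(sqrt(2)) + 4*(2)*conj(0) + 4*(2)*conj(0)]
      = (1/16)[(20) + (-12) + (-4 + 4*sqrt(2)) + (0) + (-4*sqrt(2) - 4) + (0) + (0)] = 0/16 = 0
Dimension check: dim(rho) = sum (mult * dim) = 2*1 + 0*1 + 2*1 + 2*1 + 1*2 + 1*2 + 0*2 = 10 = chi_rho(e) = 10.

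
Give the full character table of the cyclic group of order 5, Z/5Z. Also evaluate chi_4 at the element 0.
Character table of Z/5Z (irreps indexed chi_0,...,chi_4 with chi_k(m) = zeta_5^(k*m), zeta_5 = exp(2*pi*i/5)):
  irrep \ class  {0} (size 1)  {1} (size 1)    {2} (size 1)    {3} (size 1)    {4} (size 1)  
  chi_0          1             1               1               1               1             
  chi_1          1             exp(2*I*pi/5)   exp(4*I*pi/5)   exp(-4*I*pi/5)  exp(-2*I*pi/5)
  chi_2          1             exp(4*I*pi/5)   exp(-2*I*pi/5)  exp(2*I*pi/5)   exp(-4*I*pi/5)
  chi_3          1             exp(-4*I*pi/5)  exp(2*I*pi/5)   exp(-2*I*pi/5)  exp(4*I*pi/5) 
  chi_4          1             exp(-2*I*pi/5)  exp(-4*I*pi/5)  exp(4*I*pi/5)   exp(2*I*pi/5) 

Spot check: chi_4(0) = zeta_5^(4*0) = zeta_5^0 = 1.

Explanation: Z/5Z is abelian, so all 5 irreducible complex representations are 1-dimensional. They are given by chi_k(m) = zeta_5^(k*m) for k = 0,...,4. Row orthogonality: sum_m chi_k(m) conj(chi_l(m)) = 5 * [k = l].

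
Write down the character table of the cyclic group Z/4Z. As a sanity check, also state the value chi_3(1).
Character table of Z/4Z (irreps indexed chi_0,...,chi_3 with chi_k(m) = zeta_4^(k*m), zeta_4 = exp(2*pi*i/4)):
  irrep \ class  {0} (size 1)  {1} (size 1)  {2} (size 1)  {3} (size 1)
  chi_0          1             1             1             1           
  chi_1          1             I             -1            -I          
  chi_2          1             -1            1             -1          
  chi_3          1             -I            -1            I           

Spot check: chi_3(1) = zeta_4^(3*1) = zeta_4^3 = -I.

Why: Z/4Z is abelian, so all 4 irreducible complex representations are 1-dimensional. They are given by chi_k(m) = zeta_4^(k*m) for k = 0,...,3. Row orthogonality: sum_m chi_k(m) conj(chi_l(m)) = 4 * [k = l].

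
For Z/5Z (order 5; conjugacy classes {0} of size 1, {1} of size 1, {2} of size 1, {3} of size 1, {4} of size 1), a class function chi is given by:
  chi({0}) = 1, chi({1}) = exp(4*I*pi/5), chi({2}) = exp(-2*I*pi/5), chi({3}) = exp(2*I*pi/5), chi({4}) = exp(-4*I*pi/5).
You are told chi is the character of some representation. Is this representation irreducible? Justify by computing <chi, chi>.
Irreducible: <chi, chi> = 1.

Justification: <chi, chi> = (1/|G|) sum_C |C| * |chi(C)|^2 = (1/5)[1*|1|^2 + 1*|exp(4*I*pi/5)|^2 + 1*|exp(-2*I*pi/5)|^2 + 1*|exp(2*I*pi/5)|^2 + 1*|exp(-4*I*pi/5)|^2]
  = (1/5)[(1) + (1) + (1) + (1) + (1)] = 5/5 = 1.
(Exp terms are combined using exp(i*s)*conj(exp(i*t)) = exp(i*(s-t)), and sums of them are collapsed using the identity that for every m > 1 the m distinct m-th roots of unity sum to 0, e.g. 1 + exp(2*I*pi/3) + exp(-2*I*pi/3) = 0.)
A character is irreducible iff <chi, chi> = 1, so this representation is irreducible.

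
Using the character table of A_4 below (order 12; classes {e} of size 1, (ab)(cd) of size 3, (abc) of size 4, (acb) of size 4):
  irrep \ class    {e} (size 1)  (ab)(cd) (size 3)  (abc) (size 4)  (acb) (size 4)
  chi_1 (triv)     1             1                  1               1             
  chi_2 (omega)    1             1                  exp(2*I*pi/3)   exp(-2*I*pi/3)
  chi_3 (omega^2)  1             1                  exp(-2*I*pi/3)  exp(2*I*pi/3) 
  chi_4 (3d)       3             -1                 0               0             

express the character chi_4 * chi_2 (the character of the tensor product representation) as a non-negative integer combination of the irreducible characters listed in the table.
chi_4 tensor chi_2 = chi_4 (all other irreducibles have multiplicity 0).

Why: The character of a tensor product is the pointwise product (chi_4 * chi_2)(C) = chi_4(C) * chi_2(C):
  {e}: (3)*(1), (ab)(cd): (-1)*(1), (abc): (0)*(exp(2*I*pi/3)), (acb): (0)*(exp(-2*I*pi/3))
so (chi_4 * chi_2) takes values
  {e} -> 3, (ab)(cd) -> -1, (abc) -> 0, (acb) -> 0.
Now take the inner product of this character with each irreducible chi from the table, <chi_4*chi_2, chi> = (1/12) sum_C |C| (chi_4*chi_2)(C) conj(chi(C)):
  <chi_4*chi_2, chi_1> = (1/12)[1*(3)*conj(1) + 3*(-1)*conj(1) + 4*(0)*conj(1) + 4*(0)*conj(1)]
      = (1/12)[(3) + (-3) + (0) + (0)] = 0/12 = 0
  <chi_4*chi_2, chi_2> = (1/12)[1*(3)*conj(1) + 3*(-1)*conj(1) + 4*(0)*conj(exp(2*I*pi/3)) + 4*(0)*conj(exp(-2*I*pi/3))]
      = (1/12)[(3) + (-3) + (0) + (0)] = 0/12 = 0
  <chi_4*chi_2, chi_3> = (1/12)[1*(3)*conj(1) + 3*(-1)*conj(1) + 4*(0)*conj(exp(-2*I*pi/3)) + 4*(0)*conj(exp(2*I*pi/3))]
      = (1/12)[(3) + (-3) + (0) + (0)] = 0/12 = 0
  <chi_4*chi_2, chi_4> = (1/12)[1*(3)*conj(3) + 3*(-1)*conj(-1) + 4*(0)*conj(0) + 4*(0)*conj(0)]
      = (1/12)[(9) + (3) + (0) + (0)] = 12/12 = 1
(Exp terms are combined using exp(i*s)*conj(exp(i*t)) = exp(i*(s-t)), and sums of them are collapsed using the identity that for every m > 1 the m distinct m-th roots of unity sum to 0, e.g. 1 + exp(2*I*pi/3) + exp(-2*I*pi/3) = 0.)
Hence the multiplicities are chi_4: 1. Dimension check: dim(chi_4)*dim(chi_2) = 3*1 = 3 and sum (mult * dim) = 1*3 = 3.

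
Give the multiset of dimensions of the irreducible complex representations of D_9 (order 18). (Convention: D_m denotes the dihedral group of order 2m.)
Dimensions: 1, 1, 2, 2, 2, 2

Solution. There are 6 irreducibles (= number of conjugacy classes). Their dimensions d_i satisfy sum d_i^2 = |G| = 18: 1 + 1 + 4 + 4 + 4 + 4 = 18.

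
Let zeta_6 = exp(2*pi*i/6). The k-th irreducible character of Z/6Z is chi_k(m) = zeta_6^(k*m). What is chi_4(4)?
chi_4(4) = zeta_6^16 = exp(-2*I*pi/3)

Solution. chi_4(4) = zeta_6^(4*4) = zeta_6^16. Since zeta_6^6 = 1, this equals zeta_6^4 = exp(2*pi*i*4/6) = exp(-2*I*pi/3).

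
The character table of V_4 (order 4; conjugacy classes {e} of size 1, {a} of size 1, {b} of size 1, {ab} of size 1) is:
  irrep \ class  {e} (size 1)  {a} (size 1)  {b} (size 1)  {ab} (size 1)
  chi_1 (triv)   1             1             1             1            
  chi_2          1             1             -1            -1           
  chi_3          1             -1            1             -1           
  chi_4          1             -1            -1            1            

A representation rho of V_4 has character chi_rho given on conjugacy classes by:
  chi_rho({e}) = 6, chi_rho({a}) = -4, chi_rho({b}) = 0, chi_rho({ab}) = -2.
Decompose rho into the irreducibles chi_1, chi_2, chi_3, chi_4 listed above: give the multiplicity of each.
Multiplicities: chi_1: 0, chi_2: 1, chi_3: 3, chi_4: 2.

Use <chi_rho, chi> = (1/|G|) sum_C |C| * chi_rho(C) * conj(chi(C)) with |G| = 4 for each irreducible chi in the table:
  <chi_rho, chi_1> = (1/4)[1*(6)*conj(1) + 1*(-4)*conj(1) + 1*(0)*conj(1) + 1*(-2)*conj(1)]
      = (1/4)[(6) + (-4) + (0) + (-2)] = 0/4 = 0
  <chi_rho, chi_2> = (1/4)[1*(6)*conj(1) + 1*(-4)*conj(1) + 1*(0)*conj(-1) + 1*(-2)*conj(-1)]
      = (1/4)[(6) + (-4) + (0) + (2)] = 4/4 = 1
  <chi_rho, chi_3> = (1/4)[1*(6)*conj(1) + 1*(-4)*conj(-1) + 1*(0)*conj(1) + 1*(-2)*conj(-1)]
      = (1/4)[(6) + (4) + (0) + (2)] = 12/4 = 3
  <chi_rho, chi_4> = (1/4)[1*(6)*conj(1) + 1*(-4)*conj(-1) + 1*(0)*conj(-1) + 1*(-2)*conj(1)]
      = (1/4)[(6) + (4) + (0) + (-2)] = 8/4 = 2
Dimension check: dim(rho) = sum (mult * dim) = 0*1 + 1*1 + 3*1 + 2*1 = 6 = chi_rho(e) = 6.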